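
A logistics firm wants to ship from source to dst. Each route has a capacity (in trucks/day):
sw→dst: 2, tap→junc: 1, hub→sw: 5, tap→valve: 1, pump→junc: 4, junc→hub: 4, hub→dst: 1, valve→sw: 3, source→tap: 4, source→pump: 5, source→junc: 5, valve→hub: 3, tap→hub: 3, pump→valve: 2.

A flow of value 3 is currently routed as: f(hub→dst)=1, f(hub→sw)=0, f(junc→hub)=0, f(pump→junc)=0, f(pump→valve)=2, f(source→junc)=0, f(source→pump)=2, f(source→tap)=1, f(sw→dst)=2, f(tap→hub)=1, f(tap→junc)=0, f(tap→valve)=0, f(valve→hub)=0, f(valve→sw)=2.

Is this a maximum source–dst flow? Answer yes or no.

Residual reachable from source: {hub, junc, pump, source, sw, tap, valve}; dst is not reachable.
Saturated cut: hub→dst, sw→dst with total capacity 3 = current flow value. Flow is maximum.

Yes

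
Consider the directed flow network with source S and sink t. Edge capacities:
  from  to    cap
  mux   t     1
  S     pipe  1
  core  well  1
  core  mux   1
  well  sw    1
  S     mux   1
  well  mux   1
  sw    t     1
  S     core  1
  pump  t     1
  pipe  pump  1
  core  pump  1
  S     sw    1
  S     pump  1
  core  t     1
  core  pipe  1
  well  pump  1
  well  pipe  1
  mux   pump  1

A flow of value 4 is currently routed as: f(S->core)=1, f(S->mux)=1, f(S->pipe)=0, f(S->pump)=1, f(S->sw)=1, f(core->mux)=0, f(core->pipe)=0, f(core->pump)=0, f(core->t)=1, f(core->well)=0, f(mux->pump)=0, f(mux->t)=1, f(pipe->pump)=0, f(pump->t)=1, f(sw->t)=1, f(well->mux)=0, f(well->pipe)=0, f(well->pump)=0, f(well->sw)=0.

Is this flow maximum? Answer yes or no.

Residual reachable from S: {S, pipe, pump}; t is not reachable.
Saturated cut: S->core, S->sw, S->mux, pump->t with total capacity 4 = current flow value. Flow is maximum.

Yes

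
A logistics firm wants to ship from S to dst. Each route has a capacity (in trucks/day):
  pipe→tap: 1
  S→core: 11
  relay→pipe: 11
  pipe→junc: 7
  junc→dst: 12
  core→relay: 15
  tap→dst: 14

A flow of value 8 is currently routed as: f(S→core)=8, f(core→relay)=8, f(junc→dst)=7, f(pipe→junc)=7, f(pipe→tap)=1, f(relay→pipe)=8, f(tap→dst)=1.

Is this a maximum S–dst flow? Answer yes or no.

Residual reachable from S: {S, core, pipe, relay}; dst is not reachable.
Saturated cut: pipe→junc, pipe→tap with total capacity 8 = current flow value. Flow is maximum.

Yes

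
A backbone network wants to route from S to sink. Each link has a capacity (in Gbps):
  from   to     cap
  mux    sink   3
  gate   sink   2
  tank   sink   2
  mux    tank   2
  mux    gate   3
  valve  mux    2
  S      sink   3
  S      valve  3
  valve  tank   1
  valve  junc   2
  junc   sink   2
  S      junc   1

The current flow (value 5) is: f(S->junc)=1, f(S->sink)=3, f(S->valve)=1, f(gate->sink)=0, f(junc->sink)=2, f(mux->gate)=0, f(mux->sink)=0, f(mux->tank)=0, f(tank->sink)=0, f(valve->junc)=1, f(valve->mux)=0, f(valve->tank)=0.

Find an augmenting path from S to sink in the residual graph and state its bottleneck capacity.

S->valve->mux->sink, bottleneck 2

Residual along S->valve->mux->sink: S->valve: 2, valve->mux: 2, mux->sink: 3.
Bottleneck = min = 2.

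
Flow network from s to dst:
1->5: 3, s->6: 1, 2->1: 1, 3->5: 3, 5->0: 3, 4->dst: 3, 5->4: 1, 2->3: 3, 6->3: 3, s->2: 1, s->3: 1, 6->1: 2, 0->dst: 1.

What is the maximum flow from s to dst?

Augment s->3->5->0->dst: bottleneck 1. Total 1.
Augment s->6->1->5->4->dst: bottleneck 1. Total 2.
No augmenting path remains in the residual graph.

2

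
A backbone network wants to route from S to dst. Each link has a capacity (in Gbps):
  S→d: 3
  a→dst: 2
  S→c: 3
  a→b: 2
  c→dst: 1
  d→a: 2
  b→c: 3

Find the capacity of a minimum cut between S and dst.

Max flow = 3 (via 2 augmenting paths).
In the residual at optimum, the set reachable from S is {S, c, d}.
Cut edges: d→a (cap 2), c→dst (cap 1). Sum = 3.

3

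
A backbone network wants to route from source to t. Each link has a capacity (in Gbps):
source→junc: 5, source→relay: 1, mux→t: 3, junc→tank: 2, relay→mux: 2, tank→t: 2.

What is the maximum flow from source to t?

3

Augment source→relay→mux→t: bottleneck 1. Total 1.
Augment source→junc→tank→t: bottleneck 2. Total 3.
No augmenting path remains in the residual graph.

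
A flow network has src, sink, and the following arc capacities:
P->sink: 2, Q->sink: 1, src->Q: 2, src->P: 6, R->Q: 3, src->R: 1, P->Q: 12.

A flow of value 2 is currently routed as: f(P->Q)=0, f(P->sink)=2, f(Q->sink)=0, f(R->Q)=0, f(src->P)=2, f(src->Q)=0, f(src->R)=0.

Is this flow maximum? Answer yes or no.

Residual path src->Q->sink has bottleneck 1 > 0.
Pushing 1 along it raises the flow to 3, so the given flow is not maximum.

No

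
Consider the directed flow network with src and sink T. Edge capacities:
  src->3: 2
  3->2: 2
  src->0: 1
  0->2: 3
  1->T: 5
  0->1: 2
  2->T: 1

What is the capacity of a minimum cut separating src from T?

2

Max flow = 2 (via 2 augmenting paths).
In the residual at optimum, the set reachable from src is {2, 3, src}.
Cut edges: src->0 (cap 1), 2->T (cap 1). Sum = 2.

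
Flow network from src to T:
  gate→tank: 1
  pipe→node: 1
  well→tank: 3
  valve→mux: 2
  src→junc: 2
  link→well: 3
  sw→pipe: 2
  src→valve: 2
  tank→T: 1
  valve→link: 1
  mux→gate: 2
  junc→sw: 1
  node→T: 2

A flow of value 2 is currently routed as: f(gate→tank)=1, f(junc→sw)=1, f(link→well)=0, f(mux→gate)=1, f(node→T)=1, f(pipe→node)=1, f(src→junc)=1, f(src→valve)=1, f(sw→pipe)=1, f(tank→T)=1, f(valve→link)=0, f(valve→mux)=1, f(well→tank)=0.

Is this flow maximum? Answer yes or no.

Yes

Residual reachable from src: {gate, junc, link, mux, src, tank, valve, well}; T is not reachable.
Saturated cut: junc→sw, tank→T with total capacity 2 = current flow value. Flow is maximum.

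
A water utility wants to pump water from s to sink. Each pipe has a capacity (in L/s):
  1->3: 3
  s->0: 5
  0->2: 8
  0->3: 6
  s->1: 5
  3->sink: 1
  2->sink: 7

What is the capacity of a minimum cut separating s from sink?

Max flow = 6 (via 2 augmenting paths).
In the residual at optimum, the set reachable from s is {1, 3, s}.
Cut edges: s->0 (cap 5), 3->sink (cap 1). Sum = 6.

6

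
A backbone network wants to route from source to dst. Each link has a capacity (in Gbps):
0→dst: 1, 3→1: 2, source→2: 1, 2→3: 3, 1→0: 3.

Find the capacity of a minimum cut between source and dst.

1

Max flow = 1 (via 1 augmenting path).
In the residual at optimum, the set reachable from source is {source}.
Cut edges: source→2 (cap 1). Sum = 1.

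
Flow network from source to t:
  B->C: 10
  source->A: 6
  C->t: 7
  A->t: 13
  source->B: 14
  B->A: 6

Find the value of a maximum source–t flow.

19

Augment source->A->t: bottleneck 6. Total 6.
Augment source->B->A->t: bottleneck 6. Total 12.
Augment source->B->C->t: bottleneck 7. Total 19.
No augmenting path remains in the residual graph.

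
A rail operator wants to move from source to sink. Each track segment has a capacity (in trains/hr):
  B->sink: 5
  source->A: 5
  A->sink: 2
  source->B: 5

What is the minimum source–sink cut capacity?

Max flow = 7 (via 2 augmenting paths).
In the residual at optimum, the set reachable from source is {A, source}.
Cut edges: source->B (cap 5), A->sink (cap 2). Sum = 7.

7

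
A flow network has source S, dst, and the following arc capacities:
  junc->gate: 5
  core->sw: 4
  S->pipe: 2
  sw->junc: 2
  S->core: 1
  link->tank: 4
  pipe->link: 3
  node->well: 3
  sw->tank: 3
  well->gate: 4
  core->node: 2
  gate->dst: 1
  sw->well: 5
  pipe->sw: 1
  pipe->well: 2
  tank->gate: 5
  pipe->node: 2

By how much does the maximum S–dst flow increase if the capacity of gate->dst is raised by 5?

2

Original max flow = 1.
After raising cap(gate->dst), augmenting paths through that edge carry 2 more units.
New max flow = 3. Increase = 2.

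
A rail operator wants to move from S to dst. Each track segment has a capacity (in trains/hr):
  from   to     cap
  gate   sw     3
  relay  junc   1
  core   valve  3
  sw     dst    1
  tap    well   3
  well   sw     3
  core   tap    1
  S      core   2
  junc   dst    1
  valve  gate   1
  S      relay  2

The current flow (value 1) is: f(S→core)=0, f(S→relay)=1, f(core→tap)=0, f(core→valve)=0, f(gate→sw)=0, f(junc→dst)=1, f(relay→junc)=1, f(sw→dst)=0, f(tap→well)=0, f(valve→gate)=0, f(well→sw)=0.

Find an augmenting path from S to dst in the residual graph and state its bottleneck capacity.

Residual along S→core→valve→gate→sw→dst: S→core: 2, core→valve: 3, valve→gate: 1, gate→sw: 3, sw→dst: 1.
Bottleneck = min = 1.

S→core→valve→gate→sw→dst, bottleneck 1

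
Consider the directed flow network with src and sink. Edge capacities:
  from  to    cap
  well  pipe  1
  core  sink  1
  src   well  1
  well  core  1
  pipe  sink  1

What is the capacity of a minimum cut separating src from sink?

Max flow = 1 (via 1 augmenting path).
In the residual at optimum, the set reachable from src is {src}.
Cut edges: src->well (cap 1). Sum = 1.

1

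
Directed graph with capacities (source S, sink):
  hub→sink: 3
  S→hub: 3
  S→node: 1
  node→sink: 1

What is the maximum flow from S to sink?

Augment S→node→sink: bottleneck 1. Total 1.
Augment S→hub→sink: bottleneck 3. Total 4.
No augmenting path remains in the residual graph.

4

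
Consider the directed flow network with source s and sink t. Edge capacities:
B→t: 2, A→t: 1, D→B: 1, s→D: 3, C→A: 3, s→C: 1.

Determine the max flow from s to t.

2

Augment s→C→A→t: bottleneck 1. Total 1.
Augment s→D→B→t: bottleneck 1. Total 2.
No augmenting path remains in the residual graph.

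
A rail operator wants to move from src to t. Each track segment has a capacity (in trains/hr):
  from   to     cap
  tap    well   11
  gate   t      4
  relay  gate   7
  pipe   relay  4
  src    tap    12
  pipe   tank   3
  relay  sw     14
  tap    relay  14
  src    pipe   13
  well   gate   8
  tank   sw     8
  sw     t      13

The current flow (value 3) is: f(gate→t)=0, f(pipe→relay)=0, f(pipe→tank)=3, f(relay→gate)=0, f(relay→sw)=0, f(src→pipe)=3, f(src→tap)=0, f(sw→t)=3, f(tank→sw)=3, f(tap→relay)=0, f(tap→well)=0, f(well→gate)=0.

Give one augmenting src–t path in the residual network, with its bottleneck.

Residual along src→pipe→relay→sw→t: src→pipe: 10, pipe→relay: 4, relay→sw: 14, sw→t: 10.
Bottleneck = min = 4.

src→pipe→relay→sw→t, bottleneck 4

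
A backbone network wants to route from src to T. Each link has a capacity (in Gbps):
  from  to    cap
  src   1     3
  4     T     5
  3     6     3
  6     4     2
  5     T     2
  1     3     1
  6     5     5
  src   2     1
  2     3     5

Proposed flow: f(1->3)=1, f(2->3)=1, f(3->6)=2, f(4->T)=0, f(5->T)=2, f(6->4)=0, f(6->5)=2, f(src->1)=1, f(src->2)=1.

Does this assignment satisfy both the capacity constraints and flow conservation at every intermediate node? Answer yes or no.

Every edge has 0 ≤ f(e) ≤ cap(e).
At each intermediate node, inflow equals outflow.

Yes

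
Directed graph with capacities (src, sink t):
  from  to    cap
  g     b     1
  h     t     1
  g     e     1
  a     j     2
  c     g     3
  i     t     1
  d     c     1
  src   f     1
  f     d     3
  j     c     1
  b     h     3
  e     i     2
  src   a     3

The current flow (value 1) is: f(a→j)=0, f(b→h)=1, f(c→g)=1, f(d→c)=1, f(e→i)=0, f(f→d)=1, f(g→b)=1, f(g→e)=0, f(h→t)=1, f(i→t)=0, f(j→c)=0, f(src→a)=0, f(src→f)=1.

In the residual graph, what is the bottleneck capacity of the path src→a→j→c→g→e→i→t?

1

Residual capacities along the path: src→a: 3, a→j: 2, j→c: 1, c→g: 2, g→e: 1, e→i: 2, i→t: 1.
Minimum is 1.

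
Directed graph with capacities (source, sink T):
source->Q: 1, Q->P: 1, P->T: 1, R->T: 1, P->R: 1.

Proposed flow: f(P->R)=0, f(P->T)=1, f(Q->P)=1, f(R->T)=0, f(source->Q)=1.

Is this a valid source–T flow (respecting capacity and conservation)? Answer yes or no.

Yes

Every edge has 0 ≤ f(e) ≤ cap(e).
At each intermediate node, inflow equals outflow.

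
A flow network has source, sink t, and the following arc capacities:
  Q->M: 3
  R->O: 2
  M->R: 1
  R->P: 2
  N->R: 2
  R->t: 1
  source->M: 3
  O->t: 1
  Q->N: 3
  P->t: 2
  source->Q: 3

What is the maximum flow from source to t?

Augment source->M->R->t: bottleneck 1. Total 1.
Augment source->Q->N->R->O->t: bottleneck 1. Total 2.
Augment source->Q->N->R->P->t: bottleneck 1. Total 3.
No augmenting path remains in the residual graph.

3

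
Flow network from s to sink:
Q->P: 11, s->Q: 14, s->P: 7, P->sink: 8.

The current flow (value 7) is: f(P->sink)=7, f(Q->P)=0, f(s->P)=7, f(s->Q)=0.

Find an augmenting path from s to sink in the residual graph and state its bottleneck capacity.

s->Q->P->sink, bottleneck 1

Residual along s->Q->P->sink: s->Q: 14, Q->P: 11, P->sink: 1.
Bottleneck = min = 1.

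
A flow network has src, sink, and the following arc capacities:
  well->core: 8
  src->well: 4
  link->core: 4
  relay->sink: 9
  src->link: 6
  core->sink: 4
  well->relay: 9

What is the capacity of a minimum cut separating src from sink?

Max flow = 8 (via 2 augmenting paths).
In the residual at optimum, the set reachable from src is {link, src}.
Cut edges: src->well (cap 4), link->core (cap 4). Sum = 8.

8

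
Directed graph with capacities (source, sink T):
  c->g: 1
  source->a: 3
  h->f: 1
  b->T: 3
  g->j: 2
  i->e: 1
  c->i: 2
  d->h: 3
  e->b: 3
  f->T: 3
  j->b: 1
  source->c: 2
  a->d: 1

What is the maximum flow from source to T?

Augment source->c->g->j->b->T: bottleneck 1. Total 1.
Augment source->c->i->e->b->T: bottleneck 1. Total 2.
Augment source->a->d->h->f->T: bottleneck 1. Total 3.
No augmenting path remains in the residual graph.

3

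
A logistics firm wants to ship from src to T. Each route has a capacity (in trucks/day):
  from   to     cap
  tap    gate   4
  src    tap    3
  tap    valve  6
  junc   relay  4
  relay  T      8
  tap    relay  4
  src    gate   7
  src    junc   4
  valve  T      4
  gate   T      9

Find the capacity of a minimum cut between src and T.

14

Max flow = 14 (via 3 augmenting paths).
In the residual at optimum, the set reachable from src is {src}.
Cut edges: src→junc (cap 4), src→tap (cap 3), src→gate (cap 7). Sum = 14.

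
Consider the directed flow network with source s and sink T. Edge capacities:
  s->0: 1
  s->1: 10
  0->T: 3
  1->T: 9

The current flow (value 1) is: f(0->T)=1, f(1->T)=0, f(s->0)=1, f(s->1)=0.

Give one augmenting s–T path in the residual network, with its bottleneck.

s->1->T, bottleneck 9

Residual along s->1->T: s->1: 10, 1->T: 9.
Bottleneck = min = 9.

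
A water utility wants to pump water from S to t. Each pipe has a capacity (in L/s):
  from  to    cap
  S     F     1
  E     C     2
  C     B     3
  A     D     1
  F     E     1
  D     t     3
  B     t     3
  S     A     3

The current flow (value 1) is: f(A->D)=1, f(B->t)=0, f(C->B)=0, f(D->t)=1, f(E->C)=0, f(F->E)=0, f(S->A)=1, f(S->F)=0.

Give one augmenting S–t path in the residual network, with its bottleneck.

S->F->E->C->B->t, bottleneck 1

Residual along S->F->E->C->B->t: S->F: 1, F->E: 1, E->C: 2, C->B: 3, B->t: 3.
Bottleneck = min = 1.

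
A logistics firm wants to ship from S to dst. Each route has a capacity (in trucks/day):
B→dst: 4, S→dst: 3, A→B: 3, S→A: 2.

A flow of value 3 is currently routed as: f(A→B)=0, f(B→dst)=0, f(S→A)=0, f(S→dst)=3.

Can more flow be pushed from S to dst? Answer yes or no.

Yes

Residual path S→A→B→dst has bottleneck 2 > 0.
Pushing 2 along it raises the flow to 5, so the given flow is not maximum.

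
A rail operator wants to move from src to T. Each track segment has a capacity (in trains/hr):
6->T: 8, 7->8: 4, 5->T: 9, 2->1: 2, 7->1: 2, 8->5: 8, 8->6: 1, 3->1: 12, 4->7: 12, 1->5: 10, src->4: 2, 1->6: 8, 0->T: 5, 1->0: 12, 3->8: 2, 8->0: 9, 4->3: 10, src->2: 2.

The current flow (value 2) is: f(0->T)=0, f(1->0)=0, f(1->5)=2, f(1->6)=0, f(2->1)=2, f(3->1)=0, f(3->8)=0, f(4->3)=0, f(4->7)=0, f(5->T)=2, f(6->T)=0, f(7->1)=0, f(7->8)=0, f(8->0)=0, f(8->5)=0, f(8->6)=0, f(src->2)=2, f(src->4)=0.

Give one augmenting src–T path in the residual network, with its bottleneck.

src->4->7->1->5->T, bottleneck 2

Residual along src->4->7->1->5->T: src->4: 2, 4->7: 12, 7->1: 2, 1->5: 8, 5->T: 7.
Bottleneck = min = 2.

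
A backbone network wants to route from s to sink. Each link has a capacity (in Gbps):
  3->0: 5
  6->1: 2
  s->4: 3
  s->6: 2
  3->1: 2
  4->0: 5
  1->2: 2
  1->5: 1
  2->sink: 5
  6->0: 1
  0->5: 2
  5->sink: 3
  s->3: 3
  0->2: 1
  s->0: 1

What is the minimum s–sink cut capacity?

6

Max flow = 6 (via 4 augmenting paths).
In the residual at optimum, the set reachable from s is {0, 1, 3, 4, 6, s}.
Cut edges: 1->2 (cap 2), 1->5 (cap 1), 0->2 (cap 1), 0->5 (cap 2). Sum = 6.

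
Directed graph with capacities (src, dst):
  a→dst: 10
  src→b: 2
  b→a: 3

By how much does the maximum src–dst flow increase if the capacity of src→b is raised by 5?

1

Original max flow = 2.
After raising cap(src→b), augmenting paths through that edge carry 1 more unit.
New max flow = 3. Increase = 1.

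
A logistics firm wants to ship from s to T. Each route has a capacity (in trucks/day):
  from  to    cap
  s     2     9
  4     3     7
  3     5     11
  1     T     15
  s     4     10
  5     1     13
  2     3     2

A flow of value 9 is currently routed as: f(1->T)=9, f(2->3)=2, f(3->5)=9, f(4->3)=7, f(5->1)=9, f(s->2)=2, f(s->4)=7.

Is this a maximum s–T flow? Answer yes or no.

Yes

Residual reachable from s: {2, 4, s}; T is not reachable.
Saturated cut: 2->3, 4->3 with total capacity 9 = current flow value. Flow is maximum.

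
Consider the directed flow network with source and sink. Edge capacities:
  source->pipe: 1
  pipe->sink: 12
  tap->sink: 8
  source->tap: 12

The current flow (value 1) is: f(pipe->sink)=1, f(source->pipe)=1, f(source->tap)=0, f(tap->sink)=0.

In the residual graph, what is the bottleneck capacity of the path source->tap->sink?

Residual capacities along the path: source->tap: 12, tap->sink: 8.
Minimum is 8.

8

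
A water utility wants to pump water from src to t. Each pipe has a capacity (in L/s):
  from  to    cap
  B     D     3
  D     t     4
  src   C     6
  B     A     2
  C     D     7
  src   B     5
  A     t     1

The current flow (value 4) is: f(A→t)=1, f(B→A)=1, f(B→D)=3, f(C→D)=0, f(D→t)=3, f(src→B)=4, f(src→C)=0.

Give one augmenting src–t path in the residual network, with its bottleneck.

src→C→D→t, bottleneck 1

Residual along src→C→D→t: src→C: 6, C→D: 7, D→t: 1.
Bottleneck = min = 1.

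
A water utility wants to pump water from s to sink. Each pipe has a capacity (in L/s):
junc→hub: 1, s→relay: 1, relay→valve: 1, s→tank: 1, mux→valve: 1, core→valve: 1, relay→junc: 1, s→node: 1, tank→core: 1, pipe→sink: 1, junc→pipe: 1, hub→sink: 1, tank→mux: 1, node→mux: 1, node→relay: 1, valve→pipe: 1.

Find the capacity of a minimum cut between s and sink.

Max flow = 2 (via 2 augmenting paths).
In the residual at optimum, the set reachable from s is {core, mux, node, relay, s, tank, valve}.
Cut edges: relay→junc (cap 1), valve→pipe (cap 1). Sum = 2.

2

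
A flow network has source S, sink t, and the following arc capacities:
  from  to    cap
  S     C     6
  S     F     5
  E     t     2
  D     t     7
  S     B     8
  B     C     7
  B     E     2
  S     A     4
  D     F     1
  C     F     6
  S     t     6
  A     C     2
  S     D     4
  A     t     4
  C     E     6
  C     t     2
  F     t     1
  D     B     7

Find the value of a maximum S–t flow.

Augment S->t: bottleneck 6. Total 6.
Augment S->D->t: bottleneck 4. Total 10.
Augment S->A->t: bottleneck 4. Total 14.
Augment S->C->t: bottleneck 2. Total 16.
Augment S->F->t: bottleneck 1. Total 17.
Augment S->B->E->t: bottleneck 2. Total 19.
No augmenting path remains in the residual graph.

19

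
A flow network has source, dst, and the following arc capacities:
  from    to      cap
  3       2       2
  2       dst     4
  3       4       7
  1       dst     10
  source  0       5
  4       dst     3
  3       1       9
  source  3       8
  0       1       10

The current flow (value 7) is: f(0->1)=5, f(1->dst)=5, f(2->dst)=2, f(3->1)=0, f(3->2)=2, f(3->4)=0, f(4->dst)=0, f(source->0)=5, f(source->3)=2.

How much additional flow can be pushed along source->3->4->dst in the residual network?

Residual capacities along the path: source->3: 6, 3->4: 7, 4->dst: 3.
Minimum is 3.

3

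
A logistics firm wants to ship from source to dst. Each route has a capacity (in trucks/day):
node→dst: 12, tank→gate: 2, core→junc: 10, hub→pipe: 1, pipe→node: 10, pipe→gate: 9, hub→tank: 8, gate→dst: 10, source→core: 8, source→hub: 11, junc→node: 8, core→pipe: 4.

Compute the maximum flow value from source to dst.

Augment source→hub→tank→gate→dst: bottleneck 2. Total 2.
Augment source→hub→pipe→gate→dst: bottleneck 1. Total 3.
Augment source→core→pipe→gate→dst: bottleneck 4. Total 7.
Augment source→core→junc→node→dst: bottleneck 4. Total 11.
No augmenting path remains in the residual graph.

11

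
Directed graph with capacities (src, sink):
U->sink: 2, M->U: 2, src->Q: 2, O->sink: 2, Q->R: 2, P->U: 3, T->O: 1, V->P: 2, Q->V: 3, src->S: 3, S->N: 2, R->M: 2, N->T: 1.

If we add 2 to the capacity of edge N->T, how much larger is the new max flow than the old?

0

Original max flow = 3.
Even with extra capacity on N->T, another cut of capacity 3 remains binding.
New max flow = 3. Increase = 0.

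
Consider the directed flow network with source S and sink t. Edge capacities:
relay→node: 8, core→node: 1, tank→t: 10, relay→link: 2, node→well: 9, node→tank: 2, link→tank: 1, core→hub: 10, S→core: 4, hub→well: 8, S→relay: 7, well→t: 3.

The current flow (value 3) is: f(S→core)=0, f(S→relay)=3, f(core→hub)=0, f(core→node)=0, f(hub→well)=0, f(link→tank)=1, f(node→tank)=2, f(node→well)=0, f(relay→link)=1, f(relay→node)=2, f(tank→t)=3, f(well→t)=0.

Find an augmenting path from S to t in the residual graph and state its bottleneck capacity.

Residual along S→relay→node→well→t: S→relay: 4, relay→node: 6, node→well: 9, well→t: 3.
Bottleneck = min = 3.

S→relay→node→well→t, bottleneck 3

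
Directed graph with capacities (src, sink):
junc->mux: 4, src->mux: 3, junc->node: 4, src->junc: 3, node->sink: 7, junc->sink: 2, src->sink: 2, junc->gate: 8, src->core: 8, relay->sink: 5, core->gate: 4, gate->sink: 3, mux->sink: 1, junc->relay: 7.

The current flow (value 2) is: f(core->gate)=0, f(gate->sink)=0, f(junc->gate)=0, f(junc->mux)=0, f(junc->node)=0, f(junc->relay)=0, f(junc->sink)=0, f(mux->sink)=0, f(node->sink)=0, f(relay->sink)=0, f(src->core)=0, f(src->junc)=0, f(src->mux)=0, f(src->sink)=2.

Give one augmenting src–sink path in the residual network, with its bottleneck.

src->junc->sink, bottleneck 2

Residual along src->junc->sink: src->junc: 3, junc->sink: 2.
Bottleneck = min = 2.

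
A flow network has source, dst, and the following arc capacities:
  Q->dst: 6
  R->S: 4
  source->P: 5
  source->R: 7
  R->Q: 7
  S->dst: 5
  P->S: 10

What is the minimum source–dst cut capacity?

Max flow = 11 (via 3 augmenting paths).
In the residual at optimum, the set reachable from source is {P, Q, R, S, source}.
Cut edges: Q->dst (cap 6), S->dst (cap 5). Sum = 11.

11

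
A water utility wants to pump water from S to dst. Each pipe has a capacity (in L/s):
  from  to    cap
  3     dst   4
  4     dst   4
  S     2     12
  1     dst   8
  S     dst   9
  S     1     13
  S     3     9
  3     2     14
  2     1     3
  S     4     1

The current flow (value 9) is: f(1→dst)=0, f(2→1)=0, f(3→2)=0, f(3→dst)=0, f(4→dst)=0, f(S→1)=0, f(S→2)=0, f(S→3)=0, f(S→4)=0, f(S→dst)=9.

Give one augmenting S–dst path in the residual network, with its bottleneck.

Residual along S→4→dst: S→4: 1, 4→dst: 4.
Bottleneck = min = 1.

S→4→dst, bottleneck 1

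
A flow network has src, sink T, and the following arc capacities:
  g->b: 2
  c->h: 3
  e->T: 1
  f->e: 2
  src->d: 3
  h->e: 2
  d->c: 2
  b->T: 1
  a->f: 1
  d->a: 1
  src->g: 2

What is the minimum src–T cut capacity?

Max flow = 2 (via 2 augmenting paths).
In the residual at optimum, the set reachable from src is {a, b, c, d, e, f, g, h, src}.
Cut edges: e->T (cap 1), b->T (cap 1). Sum = 2.

2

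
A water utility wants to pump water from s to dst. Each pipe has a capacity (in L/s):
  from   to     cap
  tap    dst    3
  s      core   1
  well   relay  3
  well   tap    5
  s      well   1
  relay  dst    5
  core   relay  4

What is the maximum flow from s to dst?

2

Augment s→well→tap→dst: bottleneck 1. Total 1.
Augment s→core→relay→dst: bottleneck 1. Total 2.
No augmenting path remains in the residual graph.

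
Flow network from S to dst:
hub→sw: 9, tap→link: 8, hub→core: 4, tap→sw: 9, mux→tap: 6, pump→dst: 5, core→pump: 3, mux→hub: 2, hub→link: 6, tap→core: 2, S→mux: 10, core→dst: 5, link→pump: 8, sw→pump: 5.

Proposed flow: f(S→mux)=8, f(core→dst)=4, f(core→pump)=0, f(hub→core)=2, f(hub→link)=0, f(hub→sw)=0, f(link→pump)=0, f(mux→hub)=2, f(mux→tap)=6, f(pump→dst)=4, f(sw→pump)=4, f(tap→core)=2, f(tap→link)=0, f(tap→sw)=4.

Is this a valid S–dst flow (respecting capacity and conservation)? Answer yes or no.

Yes

Every edge has 0 ≤ f(e) ≤ cap(e).
At each intermediate node, inflow equals outflow.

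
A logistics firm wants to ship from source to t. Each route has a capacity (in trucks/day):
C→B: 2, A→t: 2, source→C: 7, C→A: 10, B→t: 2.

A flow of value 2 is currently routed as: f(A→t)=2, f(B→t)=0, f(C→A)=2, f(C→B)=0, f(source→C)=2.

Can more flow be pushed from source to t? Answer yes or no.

Yes

Residual path source→C→B→t has bottleneck 2 > 0.
Pushing 2 along it raises the flow to 4, so the given flow is not maximum.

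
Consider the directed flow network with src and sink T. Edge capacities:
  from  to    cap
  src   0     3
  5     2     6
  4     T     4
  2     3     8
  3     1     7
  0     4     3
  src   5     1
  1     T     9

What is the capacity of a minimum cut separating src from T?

Max flow = 4 (via 2 augmenting paths).
In the residual at optimum, the set reachable from src is {src}.
Cut edges: src->5 (cap 1), src->0 (cap 3). Sum = 4.

4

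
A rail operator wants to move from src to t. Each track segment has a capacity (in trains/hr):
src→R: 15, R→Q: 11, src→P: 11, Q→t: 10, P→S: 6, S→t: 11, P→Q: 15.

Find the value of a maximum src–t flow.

16

Augment src→P→S→t: bottleneck 6. Total 6.
Augment src→P→Q→t: bottleneck 5. Total 11.
Augment src→R→Q→t: bottleneck 5. Total 16.
No augmenting path remains in the residual graph.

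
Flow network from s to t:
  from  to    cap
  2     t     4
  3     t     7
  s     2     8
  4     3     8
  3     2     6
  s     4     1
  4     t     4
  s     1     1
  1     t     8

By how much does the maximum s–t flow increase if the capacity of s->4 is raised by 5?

5

Original max flow = 6.
After raising cap(s->4), augmenting paths through that edge carry 5 more units.
New max flow = 11. Increase = 5.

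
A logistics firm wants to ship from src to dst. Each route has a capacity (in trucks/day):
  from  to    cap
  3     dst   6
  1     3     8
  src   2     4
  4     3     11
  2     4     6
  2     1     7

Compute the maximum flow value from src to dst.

Augment src→2→1→3→dst: bottleneck 4. Total 4.
No augmenting path remains in the residual graph.

4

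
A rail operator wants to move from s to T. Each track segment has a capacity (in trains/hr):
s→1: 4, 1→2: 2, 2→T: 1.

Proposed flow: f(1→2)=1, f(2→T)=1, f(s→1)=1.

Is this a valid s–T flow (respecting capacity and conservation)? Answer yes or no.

Every edge has 0 ≤ f(e) ≤ cap(e).
At each intermediate node, inflow equals outflow.

Yes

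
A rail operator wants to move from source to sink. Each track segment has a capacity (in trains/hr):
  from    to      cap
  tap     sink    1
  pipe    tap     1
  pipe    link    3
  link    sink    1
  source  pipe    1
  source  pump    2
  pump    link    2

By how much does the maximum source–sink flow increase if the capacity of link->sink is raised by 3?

Original max flow = 2.
After raising cap(link->sink), augmenting paths through that edge carry 1 more unit.
New max flow = 3. Increase = 1.

1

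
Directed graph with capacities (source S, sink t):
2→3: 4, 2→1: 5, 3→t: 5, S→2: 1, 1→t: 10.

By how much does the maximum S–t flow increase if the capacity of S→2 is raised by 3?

Original max flow = 1.
After raising cap(S→2), augmenting paths through that edge carry 3 more units.
New max flow = 4. Increase = 3.

3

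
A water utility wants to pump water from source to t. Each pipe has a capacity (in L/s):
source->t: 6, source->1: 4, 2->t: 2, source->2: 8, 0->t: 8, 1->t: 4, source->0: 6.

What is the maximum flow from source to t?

Augment source->t: bottleneck 6. Total 6.
Augment source->1->t: bottleneck 4. Total 10.
Augment source->0->t: bottleneck 6. Total 16.
Augment source->2->t: bottleneck 2. Total 18.
No augmenting path remains in the residual graph.

18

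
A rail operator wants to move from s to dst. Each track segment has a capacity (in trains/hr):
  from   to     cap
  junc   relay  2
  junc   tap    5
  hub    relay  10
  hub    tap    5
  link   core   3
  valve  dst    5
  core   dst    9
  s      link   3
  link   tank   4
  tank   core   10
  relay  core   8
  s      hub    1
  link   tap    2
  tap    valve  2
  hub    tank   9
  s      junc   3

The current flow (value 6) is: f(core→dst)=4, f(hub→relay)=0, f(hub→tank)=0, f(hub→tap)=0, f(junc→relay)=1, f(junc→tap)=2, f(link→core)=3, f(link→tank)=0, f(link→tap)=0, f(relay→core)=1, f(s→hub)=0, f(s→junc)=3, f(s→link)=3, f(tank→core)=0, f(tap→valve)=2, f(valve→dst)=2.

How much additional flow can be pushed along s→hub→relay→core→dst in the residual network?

1

Residual capacities along the path: s→hub: 1, hub→relay: 10, relay→core: 7, core→dst: 5.
Minimum is 1.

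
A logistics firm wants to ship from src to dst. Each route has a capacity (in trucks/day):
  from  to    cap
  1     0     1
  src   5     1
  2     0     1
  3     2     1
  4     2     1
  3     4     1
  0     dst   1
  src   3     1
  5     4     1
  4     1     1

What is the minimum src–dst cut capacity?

Max flow = 1 (via 1 augmenting path).
In the residual at optimum, the set reachable from src is {0, 1, 2, 3, 4, 5, src}.
Cut edges: 0->dst (cap 1). Sum = 1.

1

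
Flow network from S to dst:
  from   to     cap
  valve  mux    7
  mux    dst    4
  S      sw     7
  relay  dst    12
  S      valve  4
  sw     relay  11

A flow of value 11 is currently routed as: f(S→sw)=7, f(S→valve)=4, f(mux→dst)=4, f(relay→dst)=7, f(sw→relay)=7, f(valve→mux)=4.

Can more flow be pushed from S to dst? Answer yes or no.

No

Residual reachable from S: {S}; dst is not reachable.
Saturated cut: S→sw, S→valve with total capacity 11 = current flow value. Flow is maximum.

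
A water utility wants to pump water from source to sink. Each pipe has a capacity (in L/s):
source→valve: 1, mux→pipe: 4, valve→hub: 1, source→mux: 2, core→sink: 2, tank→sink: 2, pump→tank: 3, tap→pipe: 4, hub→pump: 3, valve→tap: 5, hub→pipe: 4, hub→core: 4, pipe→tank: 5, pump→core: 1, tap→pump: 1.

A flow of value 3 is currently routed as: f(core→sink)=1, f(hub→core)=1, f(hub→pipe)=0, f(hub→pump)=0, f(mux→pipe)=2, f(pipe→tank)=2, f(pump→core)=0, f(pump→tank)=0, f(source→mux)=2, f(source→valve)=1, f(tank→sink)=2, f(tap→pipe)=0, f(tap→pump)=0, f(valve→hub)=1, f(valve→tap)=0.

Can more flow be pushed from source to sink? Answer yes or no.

No

Residual reachable from source: {source}; sink is not reachable.
Saturated cut: source→valve, source→mux with total capacity 3 = current flow value. Flow is maximum.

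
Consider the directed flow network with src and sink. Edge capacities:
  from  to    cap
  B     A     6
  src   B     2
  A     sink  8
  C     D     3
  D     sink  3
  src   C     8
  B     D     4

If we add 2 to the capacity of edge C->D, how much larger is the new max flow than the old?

Original max flow = 5.
Even with extra capacity on C->D, another cut of capacity 5 remains binding.
New max flow = 5. Increase = 0.

0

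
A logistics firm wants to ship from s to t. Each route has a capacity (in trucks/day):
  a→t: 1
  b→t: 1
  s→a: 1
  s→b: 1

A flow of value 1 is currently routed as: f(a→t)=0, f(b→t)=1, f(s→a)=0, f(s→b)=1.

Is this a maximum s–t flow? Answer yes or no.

No

Residual path s→a→t has bottleneck 1 > 0.
Pushing 1 along it raises the flow to 2, so the given flow is not maximum.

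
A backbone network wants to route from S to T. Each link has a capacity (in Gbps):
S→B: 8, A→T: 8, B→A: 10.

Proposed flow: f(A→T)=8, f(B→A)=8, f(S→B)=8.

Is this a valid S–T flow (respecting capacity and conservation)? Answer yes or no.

Every edge has 0 ≤ f(e) ≤ cap(e).
At each intermediate node, inflow equals outflow.

Yes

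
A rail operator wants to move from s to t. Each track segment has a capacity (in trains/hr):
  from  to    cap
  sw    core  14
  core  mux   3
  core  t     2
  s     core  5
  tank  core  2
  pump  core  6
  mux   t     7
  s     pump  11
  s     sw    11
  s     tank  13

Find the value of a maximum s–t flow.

5

Augment s->core->t: bottleneck 2. Total 2.
Augment s->core->mux->t: bottleneck 3. Total 5.
No augmenting path remains in the residual graph.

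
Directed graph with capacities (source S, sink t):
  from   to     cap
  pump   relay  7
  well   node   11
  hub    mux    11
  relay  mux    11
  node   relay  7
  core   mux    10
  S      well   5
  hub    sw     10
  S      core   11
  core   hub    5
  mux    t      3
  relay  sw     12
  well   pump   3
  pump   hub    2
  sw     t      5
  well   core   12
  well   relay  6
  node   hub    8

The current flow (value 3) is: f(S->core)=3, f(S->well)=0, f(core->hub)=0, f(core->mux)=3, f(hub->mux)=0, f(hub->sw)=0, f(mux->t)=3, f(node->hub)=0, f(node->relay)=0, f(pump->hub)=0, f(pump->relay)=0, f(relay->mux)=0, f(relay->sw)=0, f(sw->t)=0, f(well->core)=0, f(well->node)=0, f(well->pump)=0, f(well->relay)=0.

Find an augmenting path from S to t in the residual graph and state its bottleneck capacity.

S->well->relay->sw->t, bottleneck 5

Residual along S->well->relay->sw->t: S->well: 5, well->relay: 6, relay->sw: 12, sw->t: 5.
Bottleneck = min = 5.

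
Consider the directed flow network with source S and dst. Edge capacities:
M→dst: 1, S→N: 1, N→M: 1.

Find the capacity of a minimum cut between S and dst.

Max flow = 1 (via 1 augmenting path).
In the residual at optimum, the set reachable from S is {S}.
Cut edges: S→N (cap 1). Sum = 1.

1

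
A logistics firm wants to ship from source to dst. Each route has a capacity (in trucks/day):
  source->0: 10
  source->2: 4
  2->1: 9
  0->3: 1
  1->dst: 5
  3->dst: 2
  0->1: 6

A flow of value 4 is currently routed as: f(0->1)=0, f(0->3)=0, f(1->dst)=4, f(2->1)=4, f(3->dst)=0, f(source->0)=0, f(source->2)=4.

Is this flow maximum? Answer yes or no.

Residual path source->0->1->dst has bottleneck 1 > 0.
Pushing 1 along it raises the flow to 5, so the given flow is not maximum.

No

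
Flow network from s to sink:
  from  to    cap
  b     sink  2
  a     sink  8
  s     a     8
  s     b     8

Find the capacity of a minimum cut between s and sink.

Max flow = 10 (via 2 augmenting paths).
In the residual at optimum, the set reachable from s is {b, s}.
Cut edges: s->a (cap 8), b->sink (cap 2). Sum = 10.

10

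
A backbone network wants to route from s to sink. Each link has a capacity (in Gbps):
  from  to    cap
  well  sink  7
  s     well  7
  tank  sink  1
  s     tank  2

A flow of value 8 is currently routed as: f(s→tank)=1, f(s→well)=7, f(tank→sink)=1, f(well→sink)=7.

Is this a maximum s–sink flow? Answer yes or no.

Residual reachable from s: {s, tank}; sink is not reachable.
Saturated cut: s→well, tank→sink with total capacity 8 = current flow value. Flow is maximum.

Yes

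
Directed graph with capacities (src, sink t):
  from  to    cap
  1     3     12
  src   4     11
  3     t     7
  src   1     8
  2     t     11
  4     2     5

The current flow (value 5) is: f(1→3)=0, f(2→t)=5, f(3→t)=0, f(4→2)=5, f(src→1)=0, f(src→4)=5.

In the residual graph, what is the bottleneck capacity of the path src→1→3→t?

7

Residual capacities along the path: src→1: 8, 1→3: 12, 3→t: 7.
Minimum is 7.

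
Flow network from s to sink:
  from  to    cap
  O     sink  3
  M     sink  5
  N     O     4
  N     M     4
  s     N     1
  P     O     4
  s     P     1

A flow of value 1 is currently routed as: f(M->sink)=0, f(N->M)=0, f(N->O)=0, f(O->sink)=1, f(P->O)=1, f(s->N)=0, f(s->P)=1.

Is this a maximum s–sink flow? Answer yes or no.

No

Residual path s->N->O->sink has bottleneck 1 > 0.
Pushing 1 along it raises the flow to 2, so the given flow is not maximum.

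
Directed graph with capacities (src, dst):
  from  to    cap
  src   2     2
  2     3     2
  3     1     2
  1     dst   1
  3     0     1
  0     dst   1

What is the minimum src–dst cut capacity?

Max flow = 2 (via 2 augmenting paths).
In the residual at optimum, the set reachable from src is {src}.
Cut edges: src→2 (cap 2). Sum = 2.

2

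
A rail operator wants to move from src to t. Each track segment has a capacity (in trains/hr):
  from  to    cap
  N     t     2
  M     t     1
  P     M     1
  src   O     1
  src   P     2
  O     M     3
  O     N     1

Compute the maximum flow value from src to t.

Augment src->O->N->t: bottleneck 1. Total 1.
Augment src->P->M->t: bottleneck 1. Total 2.
No augmenting path remains in the residual graph.

2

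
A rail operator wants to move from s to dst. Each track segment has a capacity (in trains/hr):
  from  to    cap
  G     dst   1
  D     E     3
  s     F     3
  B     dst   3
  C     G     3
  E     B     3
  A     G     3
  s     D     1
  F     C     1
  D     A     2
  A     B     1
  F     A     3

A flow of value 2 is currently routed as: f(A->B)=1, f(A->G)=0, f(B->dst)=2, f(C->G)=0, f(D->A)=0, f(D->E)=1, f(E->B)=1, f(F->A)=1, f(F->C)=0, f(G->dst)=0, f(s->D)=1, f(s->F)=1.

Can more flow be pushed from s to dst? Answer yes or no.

Yes

Residual path s->F->A->G->dst has bottleneck 1 > 0.
Pushing 1 along it raises the flow to 3, so the given flow is not maximum.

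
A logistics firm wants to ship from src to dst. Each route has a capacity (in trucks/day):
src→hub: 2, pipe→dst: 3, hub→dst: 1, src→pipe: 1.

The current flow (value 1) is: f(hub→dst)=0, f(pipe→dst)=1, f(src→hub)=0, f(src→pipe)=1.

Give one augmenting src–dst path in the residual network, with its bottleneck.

Residual along src→hub→dst: src→hub: 2, hub→dst: 1.
Bottleneck = min = 1.

src→hub→dst, bottleneck 1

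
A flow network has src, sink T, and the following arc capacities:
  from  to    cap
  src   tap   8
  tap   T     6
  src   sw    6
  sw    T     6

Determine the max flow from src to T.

12

Augment src→sw→T: bottleneck 6. Total 6.
Augment src→tap→T: bottleneck 6. Total 12.
No augmenting path remains in the residual graph.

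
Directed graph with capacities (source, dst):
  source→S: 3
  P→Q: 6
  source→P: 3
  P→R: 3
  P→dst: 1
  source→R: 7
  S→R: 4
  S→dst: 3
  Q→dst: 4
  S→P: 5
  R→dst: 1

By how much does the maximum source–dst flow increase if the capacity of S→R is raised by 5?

Original max flow = 7.
Edge S→R does not cross the min cut (source side {R, source}), so extra capacity there cannot help.
New max flow = 7. Increase = 0.

0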